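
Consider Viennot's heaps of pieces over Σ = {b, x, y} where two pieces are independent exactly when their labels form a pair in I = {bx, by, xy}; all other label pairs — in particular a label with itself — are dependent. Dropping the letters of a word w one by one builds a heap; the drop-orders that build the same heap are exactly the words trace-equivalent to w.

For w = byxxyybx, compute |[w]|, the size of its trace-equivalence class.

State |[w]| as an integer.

560

#0=b has no predecessor
#1=y has no predecessor
#2=x has no predecessor
#3=x depends on [2:x]
#4=y depends on [1:y]
#5=y depends on [4:y]
#6=b depends on [0:b]
#7=x depends on [3:x]
sources: [0:b, 1:y, 2:x]
N(rest) = Σ N(rest − s) over sources s of rest; N(one piece) = 1:
  size 1 → [5]=1  [6]=1  [7]=1
  size 2 → [0,6]=1  [3,7]=1  [4,5]=1  [5,6]=2  [5,7]=2  [6,7]=2
  size 3 → [0,5,6]=3  [0,6,7]=3  [1,4,5]=1  [2,3,7]=1  [3,5,7]=3  [3,6,7]=3  [4,5,6]=3  [4,5,7]=3  [5,6,7]=6
  size 4 → [0,3,6,7]=6  [0,4,5,6]=6  [0,5,6,7]=12  [1,4,5,6]=4  [1,4,5,7]=4  [2,3,5,7]=4  [2,3,6,7]=4  [3,4,5,7]=6  [3,5,6,7]=12  [4,5,6,7]=12
  size 5 → [0,1,4,5,6]=10  [0,2,3,6,7]=10  [0,3,5,6,7]=30  [0,4,5,6,7]=30  [1,3,4,5,7]=10  [1,4,5,6,7]=20  [2,3,4,5,7]=10  [2,3,5,6,7]=20  [3,4,5,6,7]=30
  size 6 → [0,1,4,5,6,7]=60  [0,2,3,5,6,7]=60  [0,3,4,5,6,7]=90  [1,2,3,4,5,7]=20  [1,3,4,5,6,7]=60  [2,3,4,5,6,7]=60
  first=0(b) contributes 140
  first=1(y) contributes 210
  first=2(x) contributes 210
|[w]| = 560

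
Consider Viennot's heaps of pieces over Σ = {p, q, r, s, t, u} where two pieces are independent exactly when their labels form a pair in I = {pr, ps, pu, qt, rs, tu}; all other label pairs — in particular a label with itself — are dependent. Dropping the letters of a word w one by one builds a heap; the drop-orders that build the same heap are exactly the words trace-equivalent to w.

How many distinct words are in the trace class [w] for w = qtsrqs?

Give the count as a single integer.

4

0(q) covers ∅
1(t) covers ∅
2(s) covers 0:q, 1:t
3(r) covers 0:q, 1:t
4(q) covers 2:s, 3:r
5(s) covers 4:q
floor of heap: 0:q, 1:t
completions by unplaced set U, small U first (add the entries for U minus each lowest piece of U):
  |U|=1: {5}:1
  |U|=2: {4,5}:1
  |U|=3: {2,4,5}:1  {3,4,5}:1
  |U|=4: {2,3,4,5}:2
  start at 0(q): 2
  start at 1(t): 2
sum over floor = 4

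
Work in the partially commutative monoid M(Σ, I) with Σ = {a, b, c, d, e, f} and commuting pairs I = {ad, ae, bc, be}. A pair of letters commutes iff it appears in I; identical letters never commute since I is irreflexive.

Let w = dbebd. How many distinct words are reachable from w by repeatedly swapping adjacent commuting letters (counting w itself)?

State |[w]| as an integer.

#0=d has no predecessor
#1=b depends on [0:d]
#2=e depends on [0:d]
#3=b depends on [1:b]
#4=d depends on [2:e, 3:b]
sources: [0:d]
N(rest) = Σ N(rest − s) over sources s of rest; N(one piece) = 1:
  size 1 → [4]=1
  size 2 → [2,4]=1  [3,4]=1
  size 3 → [1,3,4]=1  [2,3,4]=2
  first=0(d) contributes 3

3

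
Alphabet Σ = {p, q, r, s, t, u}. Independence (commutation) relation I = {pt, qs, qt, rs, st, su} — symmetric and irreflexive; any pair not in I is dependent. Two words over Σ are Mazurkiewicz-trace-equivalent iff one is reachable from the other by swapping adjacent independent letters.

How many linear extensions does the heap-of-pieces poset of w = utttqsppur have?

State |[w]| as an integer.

piece 0:u — minimal
piece 1:t rests on {0:u}
piece 2:t rests on {1:t}
piece 3:t rests on {2:t}
piece 4:q rests on {0:u}
piece 5:s — minimal
piece 6:p rests on {4:q, 5:s}
piece 7:p rests on {6:p}
piece 8:u rests on {3:t, 7:p}
piece 9:r rests on {8:u}
minimal pieces: {0:u, 5:s}
ways to finish when only these pieces remain (= sum over removing one remaining piece with nothing left below it):
  1 left: {9}→1
  2 left: {8,9}→1
  3 left: {3,8,9}→1  {7,8,9}→1
  4 left: {2,3,8,9}→1  {3,7,8,9}→2  {6,7,8,9}→1
  5 left: {1,2,3,8,9}→1  {2,3,7,8,9}→3  {3,6,7,8,9}→3  {4,6,7,8,9}→1  {5,6,7,8,9}→1
  6 left: {1,2,3,7,8,9}→4  {2,3,6,7,8,9}→6  {3,4,6,7,8,9}→4  {3,5,6,7,8,9}→4  {4,5,6,7,8,9}→2
  7 left: {1,2,3,6,7,8,9}→10  {2,3,4,6,7,8,9}→10  {2,3,5,6,7,8,9}→10  {3,4,5,6,7,8,9}→10
  8 left: {1,2,3,4,6,7,8,9}→20  {1,2,3,5,6,7,8,9}→20  {2,3,4,5,6,7,8,9}→30
  placing 0:u first → 70 extensions
  placing 5:s first → 20 extensions
total linear extensions = 90

90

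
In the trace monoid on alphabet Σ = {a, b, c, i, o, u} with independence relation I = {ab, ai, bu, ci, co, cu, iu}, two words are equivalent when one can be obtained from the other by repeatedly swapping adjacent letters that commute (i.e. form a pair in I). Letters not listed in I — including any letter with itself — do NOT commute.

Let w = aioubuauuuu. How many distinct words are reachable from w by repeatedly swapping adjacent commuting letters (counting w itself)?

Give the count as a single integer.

16

#0=a has no predecessor
#1=i has no predecessor
#2=o depends on [0:a, 1:i]
#3=u depends on [2:o]
#4=b depends on [2:o]
#5=u depends on [3:u]
#6=a depends on [5:u]
#7=u depends on [6:a]
#8=u depends on [7:u]
#9=u depends on [8:u]
#10=u depends on [9:u]
sources: [0:a, 1:i]
N(rest) = Σ N(rest − s) over sources s of rest; N(one piece) = 1:
  size 1 → [4]=1  [10]=1
  size 2 → [4,10]=2  [9,10]=1
  size 3 → [4,9,10]=3  [8,9,10]=1
  size 4 → [4,8,9,10]=4  [7,8,9,10]=1
  size 5 → [4,7,8,9,10]=5  [6,7,8,9,10]=1
  size 6 → [4,6,7,8,9,10]=6  [5,6,7,8,9,10]=1
  size 7 → [3,5,6,7,8,9,10]=1  [4,5,6,7,8,9,10]=7
  size 8 → [3,4,5,6,7,8,9,10]=8
  size 9 → [2,3,4,5,6,7,8,9,10]=8
  first=0(a) contributes 8
  first=1(i) contributes 8
|[w]| = 16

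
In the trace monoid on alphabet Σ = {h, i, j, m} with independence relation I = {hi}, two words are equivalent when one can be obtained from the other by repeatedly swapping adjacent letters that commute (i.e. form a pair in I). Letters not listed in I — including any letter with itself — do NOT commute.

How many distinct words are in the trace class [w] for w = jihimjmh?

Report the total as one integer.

3

drop 0:j onto floor
drop 1:i onto {0:j}
drop 2:h onto {0:j}
drop 3:i onto {1:i}
drop 4:m onto {2:h, 3:i}
drop 5:j onto {4:m}
drop 6:m onto {5:j}
drop 7:h onto {6:m}
ground layer = {0:j}
drop-orders for the pieces not yet dropped (sum over which currently-grounded one goes next):
  1 to go: {7} 1
  2 to go: {6,7} 1
  3 to go: {5,6,7} 1
  4 to go: {4,5,6,7} 1
  5 to go: {2,4,5,6,7} 1  {3,4,5,6,7} 1
  6 to go: {1,3,4,5,6,7} 1  {2,3,4,5,6,7} 2
  if 0:j drops first: 3 orders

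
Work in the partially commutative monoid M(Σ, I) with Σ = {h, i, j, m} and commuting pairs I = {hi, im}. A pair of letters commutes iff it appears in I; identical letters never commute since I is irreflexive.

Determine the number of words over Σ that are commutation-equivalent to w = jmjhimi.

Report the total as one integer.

6

piece 0:j — minimal
piece 1:m rests on {0:j}
piece 2:j rests on {1:m}
piece 3:h rests on {2:j}
piece 4:i rests on {2:j}
piece 5:m rests on {3:h}
piece 6:i rests on {4:i}
minimal pieces: {0:j}
ways to finish when only these pieces remain (= sum over removing one remaining piece with nothing left below it):
  1 left: {5}→1  {6}→1
  2 left: {3,5}→1  {4,6}→1  {5,6}→2
  3 left: {3,5,6}→3  {4,5,6}→3
  4 left: {3,4,5,6}→6
  5 left: {2,3,4,5,6}→6
  placing 0:j first → 6 extensions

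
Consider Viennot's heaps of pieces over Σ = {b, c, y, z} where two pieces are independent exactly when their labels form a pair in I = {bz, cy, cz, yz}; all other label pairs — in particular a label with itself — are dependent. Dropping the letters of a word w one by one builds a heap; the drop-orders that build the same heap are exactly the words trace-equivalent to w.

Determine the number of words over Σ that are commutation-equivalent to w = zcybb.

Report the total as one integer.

#0=z has no predecessor
#1=c has no predecessor
#2=y has no predecessor
#3=b depends on [1:c, 2:y]
#4=b depends on [3:b]
sources: [0:z, 1:c, 2:y]
N(rest) = Σ N(rest − s) over sources s of rest; N(one piece) = 1:
  size 1 → [0]=1  [4]=1
  size 2 → [0,4]=2  [3,4]=1
  size 3 → [0,3,4]=3  [1,3,4]=1  [2,3,4]=1
  first=0(z) contributes 2
  first=1(c) contributes 4
  first=2(y) contributes 4
|[w]| = 10

10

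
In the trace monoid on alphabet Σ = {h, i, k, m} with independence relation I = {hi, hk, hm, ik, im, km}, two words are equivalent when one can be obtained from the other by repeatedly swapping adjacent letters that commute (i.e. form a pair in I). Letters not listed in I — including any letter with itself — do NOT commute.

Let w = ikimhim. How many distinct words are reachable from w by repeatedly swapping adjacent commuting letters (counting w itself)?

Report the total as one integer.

420

#0=i has no predecessor
#1=k has no predecessor
#2=i depends on [0:i]
#3=m has no predecessor
#4=h has no predecessor
#5=i depends on [2:i]
#6=m depends on [3:m]
sources: [0:i, 1:k, 3:m, 4:h]
N(rest) = Σ N(rest − s) over sources s of rest; N(one piece) = 1:
  size 1 → [1]=1  [4]=1  [5]=1  [6]=1
  size 2 → [1,4]=2  [1,5]=2  [1,6]=2  [2,5]=1  [3,6]=1  [4,5]=2  [4,6]=2  [5,6]=2
  size 3 → [0,2,5]=1  [1,2,5]=3  [1,3,6]=3  [1,4,5]=6  [1,4,6]=6  [1,5,6]=6  [2,4,5]=3  [2,5,6]=3  [3,4,6]=3  [3,5,6]=3  [4,5,6]=6
  size 4 → [0,1,2,5]=4  [0,2,4,5]=4  [0,2,5,6]=4  [1,2,4,5]=12  [1,2,5,6]=12  [1,3,4,6]=12  [1,3,5,6]=12  [1,4,5,6]=24  [2,3,5,6]=6  [2,4,5,6]=12  [3,4,5,6]=12
  size 5 → [0,1,2,4,5]=20  [0,1,2,5,6]=20  [0,2,3,5,6]=10  [0,2,4,5,6]=20  [1,2,3,5,6]=30  [1,2,4,5,6]=60  [1,3,4,5,6]=60  [2,3,4,5,6]=30
  first=0(i) contributes 180
  first=1(k) contributes 60
  first=3(m) contributes 120
  first=4(h) contributes 60
|[w]| = 420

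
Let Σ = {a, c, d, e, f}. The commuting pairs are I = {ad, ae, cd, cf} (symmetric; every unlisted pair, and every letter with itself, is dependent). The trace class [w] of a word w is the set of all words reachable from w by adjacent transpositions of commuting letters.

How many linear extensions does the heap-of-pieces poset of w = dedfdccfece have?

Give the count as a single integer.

15

#0=d has no predecessor
#1=e depends on [0:d]
#2=d depends on [1:e]
#3=f depends on [2:d]
#4=d depends on [3:f]
#5=c depends on [1:e]
#6=c depends on [5:c]
#7=f depends on [4:d]
#8=e depends on [6:c, 7:f]
#9=c depends on [8:e]
#10=e depends on [9:c]
sources: [0:d]
N(rest) = Σ N(rest − s) over sources s of rest; N(one piece) = 1:
  size 1 → [10]=1
  size 2 → [9,10]=1
  size 3 → [8,9,10]=1
  size 4 → [6,8,9,10]=1  [7,8,9,10]=1
  size 5 → [4,7,8,9,10]=1  [5,6,8,9,10]=1  [6,7,8,9,10]=2
  size 6 → [3,4,7,8,9,10]=1  [4,6,7,8,9,10]=3  [5,6,7,8,9,10]=3
  size 7 → [2,3,4,7,8,9,10]=1  [3,4,6,7,8,9,10]=4  [4,5,6,7,8,9,10]=6
  size 8 → [2,3,4,6,7,8,9,10]=5  [3,4,5,6,7,8,9,10]=10
  size 9 → [2,3,4,5,6,7,8,9,10]=15
  first=0(d) contributes 15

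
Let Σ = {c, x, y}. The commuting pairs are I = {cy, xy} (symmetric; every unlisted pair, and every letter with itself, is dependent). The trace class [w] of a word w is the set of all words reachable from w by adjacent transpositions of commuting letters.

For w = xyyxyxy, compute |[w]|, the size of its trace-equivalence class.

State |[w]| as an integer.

35

#0=x has no predecessor
#1=y has no predecessor
#2=y depends on [1:y]
#3=x depends on [0:x]
#4=y depends on [2:y]
#5=x depends on [3:x]
#6=y depends on [4:y]
sources: [0:x, 1:y]
N(rest) = Σ N(rest − s) over sources s of rest; N(one piece) = 1:
  size 1 → [5]=1  [6]=1
  size 2 → [3,5]=1  [4,6]=1  [5,6]=2
  size 3 → [0,3,5]=1  [2,4,6]=1  [3,5,6]=3  [4,5,6]=3
  size 4 → [0,3,5,6]=4  [1,2,4,6]=1  [2,4,5,6]=4  [3,4,5,6]=6
  size 5 → [0,3,4,5,6]=10  [1,2,4,5,6]=5  [2,3,4,5,6]=10
  first=0(x) contributes 15
  first=1(y) contributes 20
|[w]| = 35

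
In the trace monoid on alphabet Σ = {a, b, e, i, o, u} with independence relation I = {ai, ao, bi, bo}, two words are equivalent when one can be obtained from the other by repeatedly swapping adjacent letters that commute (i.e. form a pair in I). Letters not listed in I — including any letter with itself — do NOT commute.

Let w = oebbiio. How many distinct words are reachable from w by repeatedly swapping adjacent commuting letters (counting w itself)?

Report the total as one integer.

10

#0=o has no predecessor
#1=e depends on [0:o]
#2=b depends on [1:e]
#3=b depends on [2:b]
#4=i depends on [1:e]
#5=i depends on [4:i]
#6=o depends on [5:i]
sources: [0:o]
N(rest) = Σ N(rest − s) over sources s of rest; N(one piece) = 1:
  size 1 → [3]=1  [6]=1
  size 2 → [2,3]=1  [3,6]=2  [5,6]=1
  size 3 → [2,3,6]=3  [3,5,6]=3  [4,5,6]=1
  size 4 → [2,3,5,6]=6  [3,4,5,6]=4
  size 5 → [2,3,4,5,6]=10
  first=0(o) contributes 10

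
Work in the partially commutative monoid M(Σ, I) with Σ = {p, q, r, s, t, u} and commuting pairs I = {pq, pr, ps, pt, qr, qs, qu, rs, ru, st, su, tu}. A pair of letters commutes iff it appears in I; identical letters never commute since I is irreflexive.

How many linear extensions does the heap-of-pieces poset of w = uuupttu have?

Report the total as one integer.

0(u) covers ∅
1(u) covers 0:u
2(u) covers 1:u
3(p) covers 2:u
4(t) covers ∅
5(t) covers 4:t
6(u) covers 3:p
floor of heap: 0:u, 4:t
completions by unplaced set U, small U first (add the entries for U minus each lowest piece of U):
  |U|=1: {5}:1  {6}:1
  |U|=2: {3,6}:1  {4,5}:1  {5,6}:2
  |U|=3: {2,3,6}:1  {3,5,6}:3  {4,5,6}:3
  |U|=4: {1,2,3,6}:1  {2,3,5,6}:4  {3,4,5,6}:6
  |U|=5: {0,1,2,3,6}:1  {1,2,3,5,6}:5  {2,3,4,5,6}:10
  start at 0(u): 15
  start at 4(t): 6
sum over floor = 21

21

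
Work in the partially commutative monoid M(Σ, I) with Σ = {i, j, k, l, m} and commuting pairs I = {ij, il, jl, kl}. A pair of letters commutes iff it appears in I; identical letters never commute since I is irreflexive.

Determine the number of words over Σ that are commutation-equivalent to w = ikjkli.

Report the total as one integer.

6

piece 0:i — minimal
piece 1:k rests on {0:i}
piece 2:j rests on {1:k}
piece 3:k rests on {2:j}
piece 4:l — minimal
piece 5:i rests on {3:k}
minimal pieces: {0:i, 4:l}
ways to finish when only these pieces remain (= sum over removing one remaining piece with nothing left below it):
  1 left: {4}→1  {5}→1
  2 left: {3,5}→1  {4,5}→2
  3 left: {2,3,5}→1  {3,4,5}→3
  4 left: {1,2,3,5}→1  {2,3,4,5}→4
  placing 0:i first → 5 extensions
  placing 4:l first → 1 extensions
total linear extensions = 6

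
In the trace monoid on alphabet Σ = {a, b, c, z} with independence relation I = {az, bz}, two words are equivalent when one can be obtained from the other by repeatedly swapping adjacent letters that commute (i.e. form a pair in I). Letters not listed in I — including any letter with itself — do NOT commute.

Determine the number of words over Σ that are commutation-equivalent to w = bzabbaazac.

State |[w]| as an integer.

#0=b has no predecessor
#1=z has no predecessor
#2=a depends on [0:b]
#3=b depends on [2:a]
#4=b depends on [3:b]
#5=a depends on [4:b]
#6=a depends on [5:a]
#7=z depends on [1:z]
#8=a depends on [6:a]
#9=c depends on [7:z, 8:a]
sources: [0:b, 1:z]
N(rest) = Σ N(rest − s) over sources s of rest; N(one piece) = 1:
  size 1 → [9]=1
  size 2 → [7,9]=1  [8,9]=1
  size 3 → [1,7,9]=1  [6,8,9]=1  [7,8,9]=2
  size 4 → [1,7,8,9]=3  [5,6,8,9]=1  [6,7,8,9]=3
  size 5 → [1,6,7,8,9]=6  [4,5,6,8,9]=1  [5,6,7,8,9]=4
  size 6 → [1,5,6,7,8,9]=10  [3,4,5,6,8,9]=1  [4,5,6,7,8,9]=5
  size 7 → [1,4,5,6,7,8,9]=15  [2,3,4,5,6,8,9]=1  [3,4,5,6,7,8,9]=6
  size 8 → [0,2,3,4,5,6,8,9]=1  [1,3,4,5,6,7,8,9]=21  [2,3,4,5,6,7,8,9]=7
  first=0(b) contributes 28
  first=1(z) contributes 8
|[w]| = 36

36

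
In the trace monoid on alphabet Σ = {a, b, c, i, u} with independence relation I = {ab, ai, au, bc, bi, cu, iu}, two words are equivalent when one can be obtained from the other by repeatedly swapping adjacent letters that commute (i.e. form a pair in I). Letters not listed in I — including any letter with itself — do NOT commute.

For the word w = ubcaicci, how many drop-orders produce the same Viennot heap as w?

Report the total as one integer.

56

0(u) covers ∅
1(b) covers 0:u
2(c) covers ∅
3(a) covers 2:c
4(i) covers 2:c
5(c) covers 3:a, 4:i
6(c) covers 5:c
7(i) covers 6:c
floor of heap: 0:u, 2:c
completions by unplaced set U, small U first (add the entries for U minus each lowest piece of U):
  |U|=1: {1}:1  {7}:1
  |U|=2: {0,1}:1  {1,7}:2  {6,7}:1
  |U|=3: {0,1,7}:3  {1,6,7}:3  {5,6,7}:1
  |U|=4: {0,1,6,7}:6  {1,5,6,7}:4  {3,5,6,7}:1  {4,5,6,7}:1
  |U|=5: {0,1,5,6,7}:10  {1,3,5,6,7}:5  {1,4,5,6,7}:5  {3,4,5,6,7}:2
  |U|=6: {0,1,3,5,6,7}:15  {0,1,4,5,6,7}:15  {1,3,4,5,6,7}:12  {2,3,4,5,6,7}:2
  start at 0(u): 14
  start at 2(c): 42
sum over floor = 56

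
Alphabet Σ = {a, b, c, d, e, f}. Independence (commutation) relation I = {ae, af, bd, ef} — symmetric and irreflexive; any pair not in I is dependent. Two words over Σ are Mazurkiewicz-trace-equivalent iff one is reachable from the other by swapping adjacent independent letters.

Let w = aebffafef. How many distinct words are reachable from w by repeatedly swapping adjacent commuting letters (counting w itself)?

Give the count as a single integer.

drop 0:a onto floor
drop 1:e onto floor
drop 2:b onto {0:a, 1:e}
drop 3:f onto {2:b}
drop 4:f onto {3:f}
drop 5:a onto {2:b}
drop 6:f onto {4:f}
drop 7:e onto {2:b}
drop 8:f onto {6:f}
ground layer = {0:a, 1:e}
drop-orders for the pieces not yet dropped (sum over which currently-grounded one goes next):
  1 to go: {5} 1  {7} 1  {8} 1
  2 to go: {5,7} 2  {5,8} 2  {6,8} 1  {7,8} 2
  3 to go: {4,6,8} 1  {5,6,8} 3  {5,7,8} 6  {6,7,8} 3
  4 to go: {3,4,6,8} 1  {4,5,6,8} 4  {4,6,7,8} 4  {5,6,7,8} 12
  5 to go: {3,4,5,6,8} 5  {3,4,6,7,8} 5  {4,5,6,7,8} 20
  6 to go: {3,4,5,6,7,8} 30
  7 to go: {2,3,4,5,6,7,8} 30
  if 0:a drops first: 30 orders
  if 1:e drops first: 30 orders
heap linearizations: 60

60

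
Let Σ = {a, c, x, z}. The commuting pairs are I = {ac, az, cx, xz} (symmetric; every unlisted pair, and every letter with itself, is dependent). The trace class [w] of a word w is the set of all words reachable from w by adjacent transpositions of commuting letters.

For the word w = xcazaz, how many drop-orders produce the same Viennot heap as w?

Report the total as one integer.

20

drop 0:x onto floor
drop 1:c onto floor
drop 2:a onto {0:x}
drop 3:z onto {1:c}
drop 4:a onto {2:a}
drop 5:z onto {3:z}
ground layer = {0:x, 1:c}
drop-orders for the pieces not yet dropped (sum over which currently-grounded one goes next):
  1 to go: {4} 1  {5} 1
  2 to go: {2,4} 1  {3,5} 1  {4,5} 2
  3 to go: {0,2,4} 1  {1,3,5} 1  {2,4,5} 3  {3,4,5} 3
  4 to go: {0,2,4,5} 4  {1,3,4,5} 4  {2,3,4,5} 6
  if 0:x drops first: 10 orders
  if 1:c drops first: 10 orders
heap linearizations: 20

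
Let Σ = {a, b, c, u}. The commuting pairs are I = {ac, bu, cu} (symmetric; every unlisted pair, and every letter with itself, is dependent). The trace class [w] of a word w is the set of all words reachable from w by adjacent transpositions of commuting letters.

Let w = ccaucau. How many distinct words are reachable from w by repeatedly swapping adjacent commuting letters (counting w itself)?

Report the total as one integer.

35

drop 0:c onto floor
drop 1:c onto {0:c}
drop 2:a onto floor
drop 3:u onto {2:a}
drop 4:c onto {1:c}
drop 5:a onto {3:u}
drop 6:u onto {5:a}
ground layer = {0:c, 2:a}
drop-orders for the pieces not yet dropped (sum over which currently-grounded one goes next):
  1 to go: {4} 1  {6} 1
  2 to go: {1,4} 1  {4,6} 2  {5,6} 1
  3 to go: {0,1,4} 1  {1,4,6} 3  {3,5,6} 1  {4,5,6} 3
  4 to go: {0,1,4,6} 4  {1,4,5,6} 6  {2,3,5,6} 1  {3,4,5,6} 4
  5 to go: {0,1,4,5,6} 10  {1,3,4,5,6} 10  {2,3,4,5,6} 5
  if 0:c drops first: 15 orders
  if 2:a drops first: 20 orders
heap linearizations: 35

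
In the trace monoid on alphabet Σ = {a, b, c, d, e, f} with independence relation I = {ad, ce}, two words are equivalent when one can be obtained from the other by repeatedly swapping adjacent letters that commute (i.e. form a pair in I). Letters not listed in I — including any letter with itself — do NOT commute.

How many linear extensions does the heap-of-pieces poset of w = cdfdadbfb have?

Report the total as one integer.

3

0(c) covers ∅
1(d) covers 0:c
2(f) covers 1:d
3(d) covers 2:f
4(a) covers 2:f
5(d) covers 3:d
6(b) covers 4:a, 5:d
7(f) covers 6:b
8(b) covers 7:f
floor of heap: 0:c
completions by unplaced set U, small U first (add the entries for U minus each lowest piece of U):
  |U|=1: {8}:1
  |U|=2: {7,8}:1
  |U|=3: {6,7,8}:1
  |U|=4: {4,6,7,8}:1  {5,6,7,8}:1
  |U|=5: {3,5,6,7,8}:1  {4,5,6,7,8}:2
  |U|=6: {3,4,5,6,7,8}:3
  |U|=7: {2,3,4,5,6,7,8}:3
  start at 0(c): 3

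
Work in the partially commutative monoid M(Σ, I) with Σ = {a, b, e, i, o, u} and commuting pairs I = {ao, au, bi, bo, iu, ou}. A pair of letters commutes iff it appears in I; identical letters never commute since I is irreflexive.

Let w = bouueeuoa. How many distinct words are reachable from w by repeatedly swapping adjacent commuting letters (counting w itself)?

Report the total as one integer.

24

0(b) covers ∅
1(o) covers ∅
2(u) covers 0:b
3(u) covers 2:u
4(e) covers 1:o, 3:u
5(e) covers 4:e
6(u) covers 5:e
7(o) covers 5:e
8(a) covers 5:e
floor of heap: 0:b, 1:o
completions by unplaced set U, small U first (add the entries for U minus each lowest piece of U):
  |U|=1: {6}:1  {7}:1  {8}:1
  |U|=2: {6,7}:2  {6,8}:2  {7,8}:2
  |U|=3: {6,7,8}:6
  |U|=4: {5,6,7,8}:6
  |U|=5: {4,5,6,7,8}:6
  |U|=6: {1,4,5,6,7,8}:6  {3,4,5,6,7,8}:6
  |U|=7: {1,3,4,5,6,7,8}:12  {2,3,4,5,6,7,8}:6
  start at 0(b): 18
  start at 1(o): 6
sum over floor = 24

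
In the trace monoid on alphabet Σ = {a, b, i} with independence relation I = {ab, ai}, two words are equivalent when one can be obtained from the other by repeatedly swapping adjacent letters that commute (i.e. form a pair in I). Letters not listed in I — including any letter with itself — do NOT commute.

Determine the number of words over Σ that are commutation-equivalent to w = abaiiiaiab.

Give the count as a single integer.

piece 0:a — minimal
piece 1:b — minimal
piece 2:a rests on {0:a}
piece 3:i rests on {1:b}
piece 4:i rests on {3:i}
piece 5:i rests on {4:i}
piece 6:a rests on {2:a}
piece 7:i rests on {5:i}
piece 8:a rests on {6:a}
piece 9:b rests on {7:i}
minimal pieces: {0:a, 1:b}
ways to finish when only these pieces remain (= sum over removing one remaining piece with nothing left below it):
  1 left: {8}→1  {9}→1
  2 left: {6,8}→1  {7,9}→1  {8,9}→2
  3 left: {2,6,8}→1  {5,7,9}→1  {6,8,9}→3  {7,8,9}→3
  4 left: {0,2,6,8}→1  {2,6,8,9}→4  {4,5,7,9}→1  {5,7,8,9}→4  {6,7,8,9}→6
  5 left: {0,2,6,8,9}→5  {2,6,7,8,9}→10  {3,4,5,7,9}→1  {4,5,7,8,9}→5  {5,6,7,8,9}→10
  6 left: {0,2,6,7,8,9}→15  {1,3,4,5,7,9}→1  {2,5,6,7,8,9}→20  {3,4,5,7,8,9}→6  {4,5,6,7,8,9}→15
  7 left: {0,2,5,6,7,8,9}→35  {1,3,4,5,7,8,9}→7  {2,4,5,6,7,8,9}→35  {3,4,5,6,7,8,9}→21
  8 left: {0,2,4,5,6,7,8,9}→70  {1,3,4,5,6,7,8,9}→28  {2,3,4,5,6,7,8,9}→56
  placing 0:a first → 84 extensions
  placing 1:b first → 126 extensions
total linear extensions = 210

210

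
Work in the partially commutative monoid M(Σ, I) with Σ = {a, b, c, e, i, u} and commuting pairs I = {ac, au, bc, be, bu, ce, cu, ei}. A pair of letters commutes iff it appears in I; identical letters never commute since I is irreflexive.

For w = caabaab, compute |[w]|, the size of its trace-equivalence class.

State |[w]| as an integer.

piece 0:c — minimal
piece 1:a — minimal
piece 2:a rests on {1:a}
piece 3:b rests on {2:a}
piece 4:a rests on {3:b}
piece 5:a rests on {4:a}
piece 6:b rests on {5:a}
minimal pieces: {0:c, 1:a}
ways to finish when only these pieces remain (= sum over removing one remaining piece with nothing left below it):
  1 left: {0}→1  {6}→1
  2 left: {0,6}→2  {5,6}→1
  3 left: {0,5,6}→3  {4,5,6}→1
  4 left: {0,4,5,6}→4  {3,4,5,6}→1
  5 left: {0,3,4,5,6}→5  {2,3,4,5,6}→1
  placing 0:c first → 1 extensions
  placing 1:a first → 6 extensions
total linear extensions = 7

7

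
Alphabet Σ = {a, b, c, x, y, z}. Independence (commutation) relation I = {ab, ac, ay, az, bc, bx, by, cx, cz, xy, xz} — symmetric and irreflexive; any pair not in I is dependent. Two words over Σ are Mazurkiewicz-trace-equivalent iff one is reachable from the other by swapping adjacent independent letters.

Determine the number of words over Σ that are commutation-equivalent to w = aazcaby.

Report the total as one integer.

#0=a has no predecessor
#1=a depends on [0:a]
#2=z has no predecessor
#3=c has no predecessor
#4=a depends on [1:a]
#5=b depends on [2:z]
#6=y depends on [2:z, 3:c]
sources: [0:a, 2:z, 3:c]
N(rest) = Σ N(rest − s) over sources s of rest; N(one piece) = 1:
  size 1 → [4]=1  [5]=1  [6]=1
  size 2 → [1,4]=1  [3,6]=1  [4,5]=2  [4,6]=2  [5,6]=2
  size 3 → [0,1,4]=1  [1,4,5]=3  [1,4,6]=3  [2,5,6]=2  [3,4,6]=3  [3,5,6]=3  [4,5,6]=6
  size 4 → [0,1,4,5]=4  [0,1,4,6]=4  [1,3,4,6]=6  [1,4,5,6]=12  [2,3,5,6]=5  [2,4,5,6]=8  [3,4,5,6]=12
  size 5 → [0,1,3,4,6]=10  [0,1,4,5,6]=20  [1,2,4,5,6]=20  [1,3,4,5,6]=30  [2,3,4,5,6]=25
  first=0(a) contributes 75
  first=2(z) contributes 60
  first=3(c) contributes 40
|[w]| = 175

175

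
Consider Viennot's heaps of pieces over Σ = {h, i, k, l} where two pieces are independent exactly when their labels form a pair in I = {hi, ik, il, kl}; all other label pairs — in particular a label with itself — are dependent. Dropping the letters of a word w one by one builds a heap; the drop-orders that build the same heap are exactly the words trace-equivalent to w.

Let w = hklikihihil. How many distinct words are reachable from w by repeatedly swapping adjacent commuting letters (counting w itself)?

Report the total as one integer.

#0=h has no predecessor
#1=k depends on [0:h]
#2=l depends on [0:h]
#3=i has no predecessor
#4=k depends on [1:k]
#5=i depends on [3:i]
#6=h depends on [2:l, 4:k]
#7=i depends on [5:i]
#8=h depends on [6:h]
#9=i depends on [7:i]
#10=l depends on [8:h]
sources: [0:h, 3:i]
N(rest) = Σ N(rest − s) over sources s of rest; N(one piece) = 1:
  size 1 → [9]=1  [10]=1
  size 2 → [7,9]=1  [8,10]=1  [9,10]=2
  size 3 → [5,7,9]=1  [6,8,10]=1  [7,9,10]=3  [8,9,10]=3
  size 4 → [2,6,8,10]=1  [3,5,7,9]=1  [4,6,8,10]=1  [5,7,9,10]=4  [6,8,9,10]=4  [7,8,9,10]=6
  size 5 → [1,4,6,8,10]=1  [2,4,6,8,10]=2  [2,6,8,9,10]=5  [3,5,7,9,10]=5  [4,6,8,9,10]=5  [5,7,8,9,10]=10  [6,7,8,9,10]=10
  size 6 → [1,2,4,6,8,10]=3  [1,4,6,8,9,10]=6  [2,4,6,8,9,10]=12  [2,6,7,8,9,10]=15  [3,5,7,8,9,10]=15  [4,6,7,8,9,10]=15  [5,6,7,8,9,10]=20
  size 7 → [0,1,2,4,6,8,10]=3  [1,2,4,6,8,9,10]=21  [1,4,6,7,8,9,10]=21  [2,4,6,7,8,9,10]=42  [2,5,6,7,8,9,10]=35  [3,5,6,7,8,9,10]=35  [4,5,6,7,8,9,10]=35
  size 8 → [0,1,2,4,6,8,9,10]=24  [1,2,4,6,7,8,9,10]=84  [1,4,5,6,7,8,9,10]=56  [2,3,5,6,7,8,9,10]=70  [2,4,5,6,7,8,9,10]=112  [3,4,5,6,7,8,9,10]=70
  size 9 → [0,1,2,4,6,7,8,9,10]=108  [1,2,4,5,6,7,8,9,10]=252  [1,3,4,5,6,7,8,9,10]=126  [2,3,4,5,6,7,8,9,10]=252
  first=0(h) contributes 630
  first=3(i) contributes 360
|[w]| = 990

990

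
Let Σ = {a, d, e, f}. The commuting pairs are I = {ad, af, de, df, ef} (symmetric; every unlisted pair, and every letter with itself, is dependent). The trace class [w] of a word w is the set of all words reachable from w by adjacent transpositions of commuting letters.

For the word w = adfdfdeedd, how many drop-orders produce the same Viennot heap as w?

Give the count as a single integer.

piece 0:a — minimal
piece 1:d — minimal
piece 2:f — minimal
piece 3:d rests on {1:d}
piece 4:f rests on {2:f}
piece 5:d rests on {3:d}
piece 6:e rests on {0:a}
piece 7:e rests on {6:e}
piece 8:d rests on {5:d}
piece 9:d rests on {8:d}
minimal pieces: {0:a, 1:d, 2:f}
ways to finish when only these pieces remain (= sum over removing one remaining piece with nothing left below it):
  1 left: {4}→1  {7}→1  {9}→1
  2 left: {2,4}→1  {4,7}→2  {4,9}→2  {6,7}→1  {7,9}→2  {8,9}→1
  3 left: {0,6,7}→1  {2,4,7}→3  {2,4,9}→3  {4,6,7}→3  {4,7,9}→6  {4,8,9}→3  {5,8,9}→1  {6,7,9}→3  {7,8,9}→3
  4 left: {0,4,6,7}→4  {0,6,7,9}→4  {2,4,6,7}→6  {2,4,7,9}→12  {2,4,8,9}→6  {3,5,8,9}→1  {4,5,8,9}→4  {4,6,7,9}→12  {4,7,8,9}→12  {5,7,8,9}→4  {6,7,8,9}→6
  5 left: {0,2,4,6,7}→10  {0,4,6,7,9}→20  {0,6,7,8,9}→10  {1,3,5,8,9}→1  {2,4,5,8,9}→10  {2,4,6,7,9}→30  {2,4,7,8,9}→30  {3,4,5,8,9}→5  {3,5,7,8,9}→5  {4,5,7,8,9}→20  {4,6,7,8,9}→30  {5,6,7,8,9}→10
  6 left: {0,2,4,6,7,9}→60  {0,4,6,7,8,9}→60  {0,5,6,7,8,9}→20  {1,3,4,5,8,9}→6  {1,3,5,7,8,9}→6  {2,3,4,5,8,9}→15  {2,4,5,7,8,9}→60  {2,4,6,7,8,9}→90  {3,4,5,7,8,9}→30  {3,5,6,7,8,9}→15  {4,5,6,7,8,9}→60
  7 left: {0,2,4,6,7,8,9}→210  {0,3,5,6,7,8,9}→35  {0,4,5,6,7,8,9}→140  {1,2,3,4,5,8,9}→21  {1,3,4,5,7,8,9}→42  {1,3,5,6,7,8,9}→21  {2,3,4,5,7,8,9}→105  {2,4,5,6,7,8,9}→210  {3,4,5,6,7,8,9}→105
  8 left: {0,1,3,5,6,7,8,9}→56  {0,2,4,5,6,7,8,9}→560  {0,3,4,5,6,7,8,9}→280  {1,2,3,4,5,7,8,9}→168  {1,3,4,5,6,7,8,9}→168  {2,3,4,5,6,7,8,9}→420
  placing 0:a first → 756 extensions
  placing 1:d first → 1260 extensions
  placing 2:f first → 504 extensions
total linear extensions = 2520

2520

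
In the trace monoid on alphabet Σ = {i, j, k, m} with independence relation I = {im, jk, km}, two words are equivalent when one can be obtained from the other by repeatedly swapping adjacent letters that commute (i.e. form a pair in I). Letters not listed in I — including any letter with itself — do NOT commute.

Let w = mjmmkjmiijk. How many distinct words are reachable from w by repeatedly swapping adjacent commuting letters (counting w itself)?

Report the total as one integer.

piece 0:m — minimal
piece 1:j rests on {0:m}
piece 2:m rests on {1:j}
piece 3:m rests on {2:m}
piece 4:k — minimal
piece 5:j rests on {3:m}
piece 6:m rests on {5:j}
piece 7:i rests on {4:k, 5:j}
piece 8:i rests on {7:i}
piece 9:j rests on {6:m, 8:i}
piece 10:k rests on {8:i}
minimal pieces: {0:m, 4:k}
ways to finish when only these pieces remain (= sum over removing one remaining piece with nothing left below it):
  1 left: {9}→1  {10}→1
  2 left: {6,9}→1  {9,10}→2
  3 left: {6,9,10}→3  {8,9,10}→2
  4 left: {6,8,9,10}→5  {7,8,9,10}→2
  5 left: {4,7,8,9,10}→2  {6,7,8,9,10}→7
  6 left: {4,6,7,8,9,10}→9  {5,6,7,8,9,10}→7
  7 left: {3,5,6,7,8,9,10}→7  {4,5,6,7,8,9,10}→16
  8 left: {2,3,5,6,7,8,9,10}→7  {3,4,5,6,7,8,9,10}→23
  9 left: {1,2,3,5,6,7,8,9,10}→7  {2,3,4,5,6,7,8,9,10}→30
  placing 0:m first → 37 extensions
  placing 4:k first → 7 extensions
total linear extensions = 44

44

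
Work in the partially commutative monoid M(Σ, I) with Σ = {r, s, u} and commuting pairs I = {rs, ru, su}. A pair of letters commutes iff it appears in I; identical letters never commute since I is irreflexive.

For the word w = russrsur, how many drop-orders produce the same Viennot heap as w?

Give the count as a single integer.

560

#0=r has no predecessor
#1=u has no predecessor
#2=s has no predecessor
#3=s depends on [2:s]
#4=r depends on [0:r]
#5=s depends on [3:s]
#6=u depends on [1:u]
#7=r depends on [4:r]
sources: [0:r, 1:u, 2:s]
N(rest) = Σ N(rest − s) over sources s of rest; N(one piece) = 1:
  size 1 → [5]=1  [6]=1  [7]=1
  size 2 → [1,6]=1  [3,5]=1  [4,7]=1  [5,6]=2  [5,7]=2  [6,7]=2
  size 3 → [0,4,7]=1  [1,5,6]=3  [1,6,7]=3  [2,3,5]=1  [3,5,6]=3  [3,5,7]=3  [4,5,7]=3  [4,6,7]=3  [5,6,7]=6
  size 4 → [0,4,5,7]=4  [0,4,6,7]=4  [1,3,5,6]=6  [1,4,6,7]=6  [1,5,6,7]=12  [2,3,5,6]=4  [2,3,5,7]=4  [3,4,5,7]=6  [3,5,6,7]=12  [4,5,6,7]=12
  size 5 → [0,1,4,6,7]=10  [0,3,4,5,7]=10  [0,4,5,6,7]=20  [1,2,3,5,6]=10  [1,3,5,6,7]=30  [1,4,5,6,7]=30  [2,3,4,5,7]=10  [2,3,5,6,7]=20  [3,4,5,6,7]=30
  size 6 → [0,1,4,5,6,7]=60  [0,2,3,4,5,7]=20  [0,3,4,5,6,7]=60  [1,2,3,5,6,7]=60  [1,3,4,5,6,7]=90  [2,3,4,5,6,7]=60
  first=0(r) contributes 210
  first=1(u) contributes 140
  first=2(s) contributes 210
|[w]| = 560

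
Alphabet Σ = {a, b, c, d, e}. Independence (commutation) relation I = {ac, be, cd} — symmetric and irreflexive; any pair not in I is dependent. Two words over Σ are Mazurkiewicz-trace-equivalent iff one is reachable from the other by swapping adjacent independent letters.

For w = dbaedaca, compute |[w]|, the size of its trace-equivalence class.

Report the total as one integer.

4

0(d) covers ∅
1(b) covers 0:d
2(a) covers 1:b
3(e) covers 2:a
4(d) covers 3:e
5(a) covers 4:d
6(c) covers 3:e
7(a) covers 5:a
floor of heap: 0:d
completions by unplaced set U, small U first (add the entries for U minus each lowest piece of U):
  |U|=1: {6}:1  {7}:1
  |U|=2: {5,7}:1  {6,7}:2
  |U|=3: {4,5,7}:1  {5,6,7}:3
  |U|=4: {4,5,6,7}:4
  |U|=5: {3,4,5,6,7}:4
  |U|=6: {2,3,4,5,6,7}:4
  start at 0(d): 4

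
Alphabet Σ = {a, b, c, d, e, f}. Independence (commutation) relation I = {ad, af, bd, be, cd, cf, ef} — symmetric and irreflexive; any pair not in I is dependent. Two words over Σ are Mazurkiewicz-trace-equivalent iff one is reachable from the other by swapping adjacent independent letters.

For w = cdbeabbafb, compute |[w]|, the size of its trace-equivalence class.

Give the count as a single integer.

10

#0=c has no predecessor
#1=d has no predecessor
#2=b depends on [0:c]
#3=e depends on [0:c, 1:d]
#4=a depends on [2:b, 3:e]
#5=b depends on [4:a]
#6=b depends on [5:b]
#7=a depends on [6:b]
#8=f depends on [6:b]
#9=b depends on [7:a, 8:f]
sources: [0:c, 1:d]
N(rest) = Σ N(rest − s) over sources s of rest; N(one piece) = 1:
  size 1 → [9]=1
  size 2 → [7,9]=1  [8,9]=1
  size 3 → [7,8,9]=2
  size 4 → [6,7,8,9]=2
  size 5 → [5,6,7,8,9]=2
  size 6 → [4,5,6,7,8,9]=2
  size 7 → [2,4,5,6,7,8,9]=2  [3,4,5,6,7,8,9]=2
  size 8 → [1,3,4,5,6,7,8,9]=2  [2,3,4,5,6,7,8,9]=4
  first=0(c) contributes 6
  first=1(d) contributes 4
|[w]| = 10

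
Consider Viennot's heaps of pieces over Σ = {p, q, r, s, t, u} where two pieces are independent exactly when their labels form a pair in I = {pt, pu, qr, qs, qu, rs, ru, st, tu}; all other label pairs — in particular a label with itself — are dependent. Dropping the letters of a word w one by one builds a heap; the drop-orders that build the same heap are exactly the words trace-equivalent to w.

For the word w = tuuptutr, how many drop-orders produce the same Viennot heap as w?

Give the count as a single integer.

224

0(t) covers ∅
1(u) covers ∅
2(u) covers 1:u
3(p) covers ∅
4(t) covers 0:t
5(u) covers 2:u
6(t) covers 4:t
7(r) covers 3:p, 6:t
floor of heap: 0:t, 1:u, 3:p
completions by unplaced set U, small U first (add the entries for U minus each lowest piece of U):
  |U|=1: {5}:1  {7}:1
  |U|=2: {2,5}:1  {3,7}:1  {5,7}:2  {6,7}:1
  |U|=3: {1,2,5}:1  {2,5,7}:3  {3,5,7}:3  {3,6,7}:2  {4,6,7}:1  {5,6,7}:3
  |U|=4: {0,4,6,7}:1  {1,2,5,7}:4  {2,3,5,7}:6  {2,5,6,7}:6  {3,4,6,7}:3  {3,5,6,7}:8  {4,5,6,7}:4
  |U|=5: {0,3,4,6,7}:4  {0,4,5,6,7}:5  {1,2,3,5,7}:10  {1,2,5,6,7}:10  {2,3,5,6,7}:20  {2,4,5,6,7}:10  {3,4,5,6,7}:15
  |U|=6: {0,2,4,5,6,7}:15  {0,3,4,5,6,7}:24  {1,2,3,5,6,7}:40  {1,2,4,5,6,7}:20  {2,3,4,5,6,7}:45
  start at 0(t): 105
  start at 1(u): 84
  start at 3(p): 35
sum over floor = 224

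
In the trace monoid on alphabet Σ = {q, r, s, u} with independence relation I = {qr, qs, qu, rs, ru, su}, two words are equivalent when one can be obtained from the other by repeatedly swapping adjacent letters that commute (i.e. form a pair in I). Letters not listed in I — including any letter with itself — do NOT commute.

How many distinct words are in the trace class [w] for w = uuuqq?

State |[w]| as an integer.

piece 0:u — minimal
piece 1:u rests on {0:u}
piece 2:u rests on {1:u}
piece 3:q — minimal
piece 4:q rests on {3:q}
minimal pieces: {0:u, 3:q}
ways to finish when only these pieces remain (= sum over removing one remaining piece with nothing left below it):
  1 left: {2}→1  {4}→1
  2 left: {1,2}→1  {2,4}→2  {3,4}→1
  3 left: {0,1,2}→1  {1,2,4}→3  {2,3,4}→3
  placing 0:u first → 6 extensions
  placing 3:q first → 4 extensions
total linear extensions = 10

10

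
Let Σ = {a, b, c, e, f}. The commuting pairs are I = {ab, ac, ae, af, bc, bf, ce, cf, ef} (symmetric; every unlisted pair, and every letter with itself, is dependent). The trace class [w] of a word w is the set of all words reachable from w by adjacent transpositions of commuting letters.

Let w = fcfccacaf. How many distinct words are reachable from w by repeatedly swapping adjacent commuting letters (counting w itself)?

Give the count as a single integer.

1260

#0=f has no predecessor
#1=c has no predecessor
#2=f depends on [0:f]
#3=c depends on [1:c]
#4=c depends on [3:c]
#5=a has no predecessor
#6=c depends on [4:c]
#7=a depends on [5:a]
#8=f depends on [2:f]
sources: [0:f, 1:c, 5:a]
N(rest) = Σ N(rest − s) over sources s of rest; N(one piece) = 1:
  size 1 → [6]=1  [7]=1  [8]=1
  size 2 → [2,8]=1  [4,6]=1  [5,7]=1  [6,7]=2  [6,8]=2  [7,8]=2
  size 3 → [0,2,8]=1  [2,6,8]=3  [2,7,8]=3  [3,4,6]=1  [4,6,7]=3  [4,6,8]=3  [5,6,7]=3  [5,7,8]=3  [6,7,8]=6
  size 4 → [0,2,6,8]=4  [0,2,7,8]=4  [1,3,4,6]=1  [2,4,6,8]=6  [2,5,7,8]=6  [2,6,7,8]=12  [3,4,6,7]=4  [3,4,6,8]=4  [4,5,6,7]=6  [4,6,7,8]=12  [5,6,7,8]=12
  size 5 → [0,2,4,6,8]=10  [0,2,5,7,8]=10  [0,2,6,7,8]=20  [1,3,4,6,7]=5  [1,3,4,6,8]=5  [2,3,4,6,8]=10  [2,4,6,7,8]=30  [2,5,6,7,8]=30  [3,4,5,6,7]=10  [3,4,6,7,8]=20  [4,5,6,7,8]=30
  size 6 → [0,2,3,4,6,8]=20  [0,2,4,6,7,8]=60  [0,2,5,6,7,8]=60  [1,2,3,4,6,8]=15  [1,3,4,5,6,7]=15  [1,3,4,6,7,8]=30  [2,3,4,6,7,8]=60  [2,4,5,6,7,8]=90  [3,4,5,6,7,8]=60
  size 7 → [0,1,2,3,4,6,8]=35  [0,2,3,4,6,7,8]=140  [0,2,4,5,6,7,8]=210  [1,2,3,4,6,7,8]=105  [1,3,4,5,6,7,8]=105  [2,3,4,5,6,7,8]=210
  first=0(f) contributes 420
  first=1(c) contributes 560
  first=5(a) contributes 280
|[w]| = 1260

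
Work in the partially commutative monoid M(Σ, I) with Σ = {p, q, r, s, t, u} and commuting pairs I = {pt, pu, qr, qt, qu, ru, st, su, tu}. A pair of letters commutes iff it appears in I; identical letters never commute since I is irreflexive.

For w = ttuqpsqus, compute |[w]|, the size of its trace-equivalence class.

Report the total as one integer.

756

0(t) covers ∅
1(t) covers 0:t
2(u) covers ∅
3(q) covers ∅
4(p) covers 3:q
5(s) covers 4:p
6(q) covers 5:s
7(u) covers 2:u
8(s) covers 6:q
floor of heap: 0:t, 2:u, 3:q
completions by unplaced set U, small U first (add the entries for U minus each lowest piece of U):
  |U|=1: {1}:1  {7}:1  {8}:1
  |U|=2: {0,1}:1  {1,7}:2  {1,8}:2  {2,7}:1  {6,8}:1  {7,8}:2
  |U|=3: {0,1,7}:3  {0,1,8}:3  {1,2,7}:3  {1,6,8}:3  {1,7,8}:6  {2,7,8}:3  {5,6,8}:1  {6,7,8}:3
  |U|=4: {0,1,2,7}:6  {0,1,6,8}:6  {0,1,7,8}:12  {1,2,7,8}:12  {1,5,6,8}:4  {1,6,7,8}:12  {2,6,7,8}:6  {4,5,6,8}:1  {5,6,7,8}:4
  |U|=5: {0,1,2,7,8}:30  {0,1,5,6,8}:10  {0,1,6,7,8}:30  {1,2,6,7,8}:30  {1,4,5,6,8}:5  {1,5,6,7,8}:20  {2,5,6,7,8}:10  {3,4,5,6,8}:1  {4,5,6,7,8}:5
  |U|=6: {0,1,2,6,7,8}:90  {0,1,4,5,6,8}:15  {0,1,5,6,7,8}:60  {1,2,5,6,7,8}:60  {1,3,4,5,6,8}:6  {1,4,5,6,7,8}:30  {2,4,5,6,7,8}:15  {3,4,5,6,7,8}:6
  |U|=7: {0,1,2,5,6,7,8}:210  {0,1,3,4,5,6,8}:21  {0,1,4,5,6,7,8}:105  {1,2,4,5,6,7,8}:105  {1,3,4,5,6,7,8}:42  {2,3,4,5,6,7,8}:21
  start at 0(t): 168
  start at 2(u): 168
  start at 3(q): 420
sum over floor = 756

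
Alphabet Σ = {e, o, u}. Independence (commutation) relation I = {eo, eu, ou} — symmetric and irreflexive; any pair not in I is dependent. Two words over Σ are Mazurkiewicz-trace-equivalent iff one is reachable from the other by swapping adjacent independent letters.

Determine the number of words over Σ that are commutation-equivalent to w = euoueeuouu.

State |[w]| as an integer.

0(e) covers ∅
1(u) covers ∅
2(o) covers ∅
3(u) covers 1:u
4(e) covers 0:e
5(e) covers 4:e
6(u) covers 3:u
7(o) covers 2:o
8(u) covers 6:u
9(u) covers 8:u
floor of heap: 0:e, 1:u, 2:o
completions by unplaced set U, small U first (add the entries for U minus each lowest piece of U):
  |U|=1: {5}:1  {7}:1  {9}:1
  |U|=2: {2,7}:1  {4,5}:1  {5,7}:2  {5,9}:2  {7,9}:2  {8,9}:1
  |U|=3: {0,4,5}:1  {2,5,7}:3  {2,7,9}:3  {4,5,7}:3  {4,5,9}:3  {5,7,9}:6  {5,8,9}:3  {6,8,9}:1  {7,8,9}:3
  |U|=4: {0,4,5,7}:4  {0,4,5,9}:4  {2,4,5,7}:6  {2,5,7,9}:12  {2,7,8,9}:6  {3,6,8,9}:1  {4,5,7,9}:12  {4,5,8,9}:6  {5,6,8,9}:4  {5,7,8,9}:12  {6,7,8,9}:4
  |U|=5: {0,2,4,5,7}:10  {0,4,5,7,9}:20  {0,4,5,8,9}:10  {1,3,6,8,9}:1  {2,4,5,7,9}:30  {2,5,7,8,9}:30  {2,6,7,8,9}:10  {3,5,6,8,9}:5  {3,6,7,8,9}:5  {4,5,6,8,9}:10  {4,5,7,8,9}:30  {5,6,7,8,9}:20
  |U|=6: {0,2,4,5,7,9}:60  {0,4,5,6,8,9}:20  {0,4,5,7,8,9}:60  {1,3,5,6,8,9}:6  {1,3,6,7,8,9}:6  {2,3,6,7,8,9}:15  {2,4,5,7,8,9}:90  {2,5,6,7,8,9}:60  {3,4,5,6,8,9}:15  {3,5,6,7,8,9}:30  {4,5,6,7,8,9}:60
  |U|=7: {0,2,4,5,7,8,9}:210  {0,3,4,5,6,8,9}:35  {0,4,5,6,7,8,9}:140  {1,2,3,6,7,8,9}:21  {1,3,4,5,6,8,9}:21  {1,3,5,6,7,8,9}:42  {2,3,5,6,7,8,9}:105  {2,4,5,6,7,8,9}:210  {3,4,5,6,7,8,9}:105
  |U|=8: {0,1,3,4,5,6,8,9}:56  {0,2,4,5,6,7,8,9}:560  {0,3,4,5,6,7,8,9}:280  {1,2,3,5,6,7,8,9}:168  {1,3,4,5,6,7,8,9}:168  {2,3,4,5,6,7,8,9}:420
  start at 0(e): 756
  start at 1(u): 1260
  start at 2(o): 504
sum over floor = 2520

2520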